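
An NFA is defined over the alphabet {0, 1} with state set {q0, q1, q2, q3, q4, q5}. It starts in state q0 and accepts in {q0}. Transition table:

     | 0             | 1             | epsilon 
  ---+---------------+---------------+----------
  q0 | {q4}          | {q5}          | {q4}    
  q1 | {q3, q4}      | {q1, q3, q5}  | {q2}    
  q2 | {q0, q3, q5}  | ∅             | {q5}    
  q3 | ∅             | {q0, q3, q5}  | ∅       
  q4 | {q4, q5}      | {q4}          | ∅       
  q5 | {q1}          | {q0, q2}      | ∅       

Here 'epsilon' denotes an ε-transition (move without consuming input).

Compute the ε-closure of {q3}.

{q3}

Begin with {q3}.
No ε-moves leave this set, so the closure equals the set itself.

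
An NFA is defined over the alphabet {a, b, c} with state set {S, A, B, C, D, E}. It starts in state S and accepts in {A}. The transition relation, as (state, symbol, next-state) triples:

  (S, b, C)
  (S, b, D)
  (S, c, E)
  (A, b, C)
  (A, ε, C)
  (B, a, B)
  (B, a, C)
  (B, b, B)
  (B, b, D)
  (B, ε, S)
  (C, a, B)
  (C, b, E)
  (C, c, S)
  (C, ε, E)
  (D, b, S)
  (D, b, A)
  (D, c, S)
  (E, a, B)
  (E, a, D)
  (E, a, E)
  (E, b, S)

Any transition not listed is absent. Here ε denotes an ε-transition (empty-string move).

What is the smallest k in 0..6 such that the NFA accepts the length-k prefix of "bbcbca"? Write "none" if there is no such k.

Start in {S}.
Read 'b': {S} → {C, D, E}.
Read 'b': {C, D, E} → {S, A, C, E}.
None of the earlier sets intersect F, but {S, A, C, E} does.

2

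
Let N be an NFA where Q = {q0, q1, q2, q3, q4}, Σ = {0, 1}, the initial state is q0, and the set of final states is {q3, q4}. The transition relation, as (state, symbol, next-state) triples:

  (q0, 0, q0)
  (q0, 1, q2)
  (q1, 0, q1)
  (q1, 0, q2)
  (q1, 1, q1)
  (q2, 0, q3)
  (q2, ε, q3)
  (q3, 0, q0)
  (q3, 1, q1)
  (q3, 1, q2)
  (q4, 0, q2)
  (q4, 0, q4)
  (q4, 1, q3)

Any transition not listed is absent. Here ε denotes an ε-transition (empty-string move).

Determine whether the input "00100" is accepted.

No

Start in {q0}.
Read '0': {q0} → {q0}.
Read '0': {q0} → {q0}.
Read '1': {q0} → {q2, q3}.
Read '0': {q2, q3} → {q0, q3}.
Read '0': {q0, q3} → {q0}.
The final set {q0} contains no accepting state.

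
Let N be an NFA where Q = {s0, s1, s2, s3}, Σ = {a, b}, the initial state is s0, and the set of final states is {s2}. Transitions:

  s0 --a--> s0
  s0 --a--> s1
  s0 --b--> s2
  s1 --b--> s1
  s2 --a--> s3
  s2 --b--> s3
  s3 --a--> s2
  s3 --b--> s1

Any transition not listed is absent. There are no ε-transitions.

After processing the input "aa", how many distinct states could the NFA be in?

Start in {s0}.
Read 'a': s0→{s0, s1}; now {s0, s1}.
Read 'a': s0→{s0, s1}, s1→∅; now {s0, s1}.
That set has 2 states.

2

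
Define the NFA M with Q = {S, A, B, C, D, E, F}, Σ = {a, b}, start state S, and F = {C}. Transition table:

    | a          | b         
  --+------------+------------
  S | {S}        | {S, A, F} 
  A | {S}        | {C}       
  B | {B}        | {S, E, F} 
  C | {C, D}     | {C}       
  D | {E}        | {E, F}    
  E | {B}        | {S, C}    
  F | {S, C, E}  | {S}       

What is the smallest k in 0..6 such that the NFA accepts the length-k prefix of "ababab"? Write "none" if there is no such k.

3

Start in {S}.
Read 'a': {S} → {S}.
Read 'b': {S} → {S, A, F}.
Read 'a': {S, A, F} → {S, C, E}.
None of the earlier sets intersect F, but {S, C, E} does.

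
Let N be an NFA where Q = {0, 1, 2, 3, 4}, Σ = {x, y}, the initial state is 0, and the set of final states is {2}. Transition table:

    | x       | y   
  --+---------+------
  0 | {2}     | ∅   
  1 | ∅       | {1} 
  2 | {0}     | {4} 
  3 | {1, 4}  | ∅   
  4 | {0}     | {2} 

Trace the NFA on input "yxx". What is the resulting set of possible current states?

∅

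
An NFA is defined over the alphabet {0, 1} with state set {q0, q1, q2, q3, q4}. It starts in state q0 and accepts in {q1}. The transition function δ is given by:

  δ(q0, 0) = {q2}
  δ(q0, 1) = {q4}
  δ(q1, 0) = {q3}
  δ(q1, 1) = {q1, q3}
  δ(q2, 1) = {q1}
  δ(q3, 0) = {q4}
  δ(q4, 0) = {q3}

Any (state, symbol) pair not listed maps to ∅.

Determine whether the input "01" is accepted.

Start in {q0}.
Read '0': {q0} → {q2}.
Read '1': {q2} → {q1}.
The final set {q1} contains the accepting state q1.

Yes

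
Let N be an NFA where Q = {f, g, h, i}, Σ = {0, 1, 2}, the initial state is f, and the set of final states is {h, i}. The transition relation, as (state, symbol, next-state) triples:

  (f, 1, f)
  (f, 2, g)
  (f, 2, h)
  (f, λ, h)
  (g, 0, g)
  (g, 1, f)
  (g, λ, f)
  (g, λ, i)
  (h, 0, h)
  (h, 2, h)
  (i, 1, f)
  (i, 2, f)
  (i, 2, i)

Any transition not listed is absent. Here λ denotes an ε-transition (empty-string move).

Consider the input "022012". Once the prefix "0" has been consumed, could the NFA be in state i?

Start: ε-closure({f}) = {f, h}.
Read '0': f→∅, h→{h}; now {h}.
State i is not in {h}.

No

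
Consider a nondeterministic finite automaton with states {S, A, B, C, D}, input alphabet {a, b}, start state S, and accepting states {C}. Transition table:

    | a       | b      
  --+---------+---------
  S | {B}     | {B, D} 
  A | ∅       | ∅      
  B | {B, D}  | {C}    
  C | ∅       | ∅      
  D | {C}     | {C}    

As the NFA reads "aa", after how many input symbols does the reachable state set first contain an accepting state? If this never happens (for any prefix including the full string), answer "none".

none

Start in {S}.
Read 'a': S→{B}; now {B}.
Read 'a': B→{B, D}; now {B, D}.
No reachable set along the way intersects F.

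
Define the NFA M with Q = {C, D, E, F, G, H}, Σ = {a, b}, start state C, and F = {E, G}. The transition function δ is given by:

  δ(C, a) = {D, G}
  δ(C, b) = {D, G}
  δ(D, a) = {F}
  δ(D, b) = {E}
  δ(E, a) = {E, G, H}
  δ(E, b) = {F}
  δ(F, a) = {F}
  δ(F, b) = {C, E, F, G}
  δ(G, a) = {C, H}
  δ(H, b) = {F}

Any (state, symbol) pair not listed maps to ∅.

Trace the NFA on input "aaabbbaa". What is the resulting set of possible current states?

{C, D, E, F, G, H}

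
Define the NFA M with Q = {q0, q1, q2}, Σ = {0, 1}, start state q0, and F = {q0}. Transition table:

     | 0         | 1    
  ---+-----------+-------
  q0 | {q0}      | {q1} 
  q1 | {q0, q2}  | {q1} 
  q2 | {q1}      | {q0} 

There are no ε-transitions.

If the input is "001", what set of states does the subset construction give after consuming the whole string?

{q1}

Start in {q0}.
Read '0': q0→{q0}; now {q0}.
Read '0': q0→{q0}; now {q0}.
Read '1': q0→{q1}; now {q1}.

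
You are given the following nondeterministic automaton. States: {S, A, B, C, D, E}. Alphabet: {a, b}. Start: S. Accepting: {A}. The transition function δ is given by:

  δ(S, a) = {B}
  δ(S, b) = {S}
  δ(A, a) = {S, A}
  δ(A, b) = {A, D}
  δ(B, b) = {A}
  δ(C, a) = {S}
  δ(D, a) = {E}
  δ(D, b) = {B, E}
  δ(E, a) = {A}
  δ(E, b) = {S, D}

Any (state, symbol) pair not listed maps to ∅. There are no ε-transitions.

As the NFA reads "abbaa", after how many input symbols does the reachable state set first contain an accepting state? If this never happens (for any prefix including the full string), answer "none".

2

Start in {S}.
Read 'a': {S} → {B}.
Read 'b': {B} → {A}.
None of the earlier sets intersect F, but {A} does.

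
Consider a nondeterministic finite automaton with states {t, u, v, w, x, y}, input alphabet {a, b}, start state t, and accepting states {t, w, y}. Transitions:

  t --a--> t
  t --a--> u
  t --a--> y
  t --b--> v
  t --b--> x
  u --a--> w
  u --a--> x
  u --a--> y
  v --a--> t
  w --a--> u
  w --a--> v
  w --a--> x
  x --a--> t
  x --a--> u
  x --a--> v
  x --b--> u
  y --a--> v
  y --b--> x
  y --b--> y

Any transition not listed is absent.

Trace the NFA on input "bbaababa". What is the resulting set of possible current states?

{t, u, v, w, x, y}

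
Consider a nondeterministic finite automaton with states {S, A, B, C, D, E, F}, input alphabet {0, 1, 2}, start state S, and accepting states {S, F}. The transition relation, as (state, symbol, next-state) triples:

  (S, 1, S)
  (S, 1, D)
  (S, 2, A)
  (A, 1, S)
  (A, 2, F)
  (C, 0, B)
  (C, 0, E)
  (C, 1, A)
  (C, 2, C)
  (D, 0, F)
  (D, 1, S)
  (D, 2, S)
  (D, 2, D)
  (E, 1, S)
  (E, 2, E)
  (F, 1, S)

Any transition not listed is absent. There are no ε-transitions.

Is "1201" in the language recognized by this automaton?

Yes

Start in {S}.
Read '1': {S} → {S, D}.
Read '2': {S, D} → {S, A, D}.
Read '0': {S, A, D} → {F}.
Read '1': {F} → {S}.
The final set {S} contains the accepting state S.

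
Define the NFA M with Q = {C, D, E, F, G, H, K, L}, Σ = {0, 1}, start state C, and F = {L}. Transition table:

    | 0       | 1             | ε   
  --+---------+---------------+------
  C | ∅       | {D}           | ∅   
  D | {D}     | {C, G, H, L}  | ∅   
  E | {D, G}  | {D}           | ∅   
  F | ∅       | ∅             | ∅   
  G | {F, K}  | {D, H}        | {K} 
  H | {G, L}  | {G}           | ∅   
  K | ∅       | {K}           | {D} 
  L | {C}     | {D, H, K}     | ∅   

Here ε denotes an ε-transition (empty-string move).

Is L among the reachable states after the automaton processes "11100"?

No

Start in {C}.
Read '1': {C} → {D}.
Read '1': {D} → {C, D, G, H, K, L}.
Read '1': {C, D, G, H, K, L} → {C, D, G, H, K, L}.
Read '0': {C, D, G, H, K, L} → {C, D, F, G, K, L}.
Read '0': {C, D, F, G, K, L} → {C, D, F, K}.
State L is not in {C, D, F, K}.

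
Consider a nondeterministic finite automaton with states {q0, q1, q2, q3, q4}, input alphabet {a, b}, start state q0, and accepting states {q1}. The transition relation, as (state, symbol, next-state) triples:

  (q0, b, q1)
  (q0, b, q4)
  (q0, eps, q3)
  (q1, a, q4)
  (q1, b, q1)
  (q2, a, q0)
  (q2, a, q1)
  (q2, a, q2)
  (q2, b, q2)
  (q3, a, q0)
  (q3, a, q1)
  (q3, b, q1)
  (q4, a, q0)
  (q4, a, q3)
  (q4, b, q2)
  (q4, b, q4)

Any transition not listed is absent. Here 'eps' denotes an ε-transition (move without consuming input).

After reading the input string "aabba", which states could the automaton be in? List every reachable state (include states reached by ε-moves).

Start: ε-closure({q0}) = {q0, q3}.
Read 'a': q0→∅, q3→{q0, q1}; union {q0, q1}; ε-closure = {q0, q1, q3}.
Read 'a': q0→∅, q1→{q4}, q3→{q0, q1}; union {q0, q1, q4}; ε-closure = {q0, q1, q3, q4}.
Read 'b': q0→{q1, q4}, q1→{q1}, q3→{q1}, q4→{q2, q4}; now {q1, q2, q4}.
Read 'b': q1→{q1}, q2→{q2}, q4→{q2, q4}; now {q1, q2, q4}.
Read 'a': q1→{q4}, q2→{q0, q1, q2}, q4→{q0, q3}; now {q0, q1, q2, q3, q4}.

{q0, q1, q2, q3, q4}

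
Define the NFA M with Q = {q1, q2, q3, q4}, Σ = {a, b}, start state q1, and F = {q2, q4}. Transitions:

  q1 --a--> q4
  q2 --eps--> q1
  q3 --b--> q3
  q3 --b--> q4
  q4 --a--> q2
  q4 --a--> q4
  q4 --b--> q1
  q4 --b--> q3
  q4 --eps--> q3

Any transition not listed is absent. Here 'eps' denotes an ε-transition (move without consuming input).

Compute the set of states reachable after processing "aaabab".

Start in {q1}.
Read 'a': q1→{q4}; union {q4}; ε-closure = {q3, q4}.
Read 'a': q3→∅, q4→{q2, q4}; union {q2, q4}; ε-closure = {q1, q2, q3, q4}.
Read 'a': q1→{q4}, q2→∅, q3→∅, q4→{q2, q4}; union {q2, q4}; ε-closure = {q1, q2, q3, q4}.
Read 'b': q1→∅, q2→∅, q3→{q3, q4}, q4→{q1, q3}; now {q1, q3, q4}.
Read 'a': q1→{q4}, q3→∅, q4→{q2, q4}; union {q2, q4}; ε-closure = {q1, q2, q3, q4}.
Read 'b': q1→∅, q2→∅, q3→{q3, q4}, q4→{q1, q3}; now {q1, q3, q4}.

{q1, q3, q4}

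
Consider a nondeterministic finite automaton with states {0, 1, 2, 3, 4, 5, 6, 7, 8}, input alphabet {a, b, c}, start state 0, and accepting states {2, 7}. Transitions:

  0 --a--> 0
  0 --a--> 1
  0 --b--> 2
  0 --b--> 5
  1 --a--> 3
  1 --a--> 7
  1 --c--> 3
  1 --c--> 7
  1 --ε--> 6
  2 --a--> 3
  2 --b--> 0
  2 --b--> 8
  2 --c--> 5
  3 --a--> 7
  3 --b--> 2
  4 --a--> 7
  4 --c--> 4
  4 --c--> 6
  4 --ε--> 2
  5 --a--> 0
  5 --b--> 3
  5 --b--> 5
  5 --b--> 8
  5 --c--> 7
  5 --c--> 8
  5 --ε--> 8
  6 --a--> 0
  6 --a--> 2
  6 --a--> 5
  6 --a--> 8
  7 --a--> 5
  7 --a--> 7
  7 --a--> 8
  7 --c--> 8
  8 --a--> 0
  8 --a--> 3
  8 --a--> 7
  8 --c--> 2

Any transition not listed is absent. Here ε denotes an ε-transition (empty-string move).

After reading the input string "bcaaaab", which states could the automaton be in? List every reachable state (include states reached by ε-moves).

Start in {0}.
Read 'b': 0→{2, 5}; union {2, 5}; ε-closure = {2, 5, 8}.
Read 'c': 2→{5}, 5→{7, 8}, 8→{2}; now {2, 5, 7, 8}.
Read 'a': 2→{3}, 5→{0}, 7→{5, 7, 8}, 8→{0, 3, 7}; now {0, 3, 5, 7, 8}.
Read 'a': 0→{0, 1}, 3→{7}, 5→{0}, 7→{5, 7, 8}, 8→{0, 3, 7}; union {0, 1, 3, 5, 7, 8}; ε-closure = {0, 1, 3, 5, 6, 7, 8}.
Read 'a': 0→{0, 1}, 1→{3, 7}, 3→{7}, 5→{0}, 6→{0, 2, 5, 8}, 7→{5, 7, 8}, 8→{0, 3, 7}; union {0, 1, 2, 3, 5, 7, 8}; ε-closure = {0, 1, 2, 3, 5, 6, 7, 8}.
Read 'a': 0→{0, 1}, 1→{3, 7}, 2→{3}, 3→{7}, 5→{0}, 6→{0, 2, 5, 8}, 7→{5, 7, 8}, 8→{0, 3, 7}; union {0, 1, 2, 3, 5, 7, 8}; ε-closure = {0, 1, 2, 3, 5, 6, 7, 8}.
Read 'b': 0→{2, 5}, 1→∅, 2→{0, 8}, 3→{2}, 5→{3, 5, 8}, 6→∅, 7→∅, 8→∅; now {0, 2, 3, 5, 8}.

{0, 2, 3, 5, 8}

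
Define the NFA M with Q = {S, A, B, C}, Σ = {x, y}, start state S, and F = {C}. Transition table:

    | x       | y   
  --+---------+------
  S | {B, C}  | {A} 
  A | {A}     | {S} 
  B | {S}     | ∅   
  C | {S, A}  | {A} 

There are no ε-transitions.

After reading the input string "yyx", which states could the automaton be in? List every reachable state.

{B, C}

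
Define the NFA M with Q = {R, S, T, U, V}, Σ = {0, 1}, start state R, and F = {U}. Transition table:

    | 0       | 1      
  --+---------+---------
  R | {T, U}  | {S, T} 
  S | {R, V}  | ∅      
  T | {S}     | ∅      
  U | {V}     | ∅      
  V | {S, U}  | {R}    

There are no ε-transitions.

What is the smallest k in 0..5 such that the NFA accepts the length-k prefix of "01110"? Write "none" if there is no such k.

1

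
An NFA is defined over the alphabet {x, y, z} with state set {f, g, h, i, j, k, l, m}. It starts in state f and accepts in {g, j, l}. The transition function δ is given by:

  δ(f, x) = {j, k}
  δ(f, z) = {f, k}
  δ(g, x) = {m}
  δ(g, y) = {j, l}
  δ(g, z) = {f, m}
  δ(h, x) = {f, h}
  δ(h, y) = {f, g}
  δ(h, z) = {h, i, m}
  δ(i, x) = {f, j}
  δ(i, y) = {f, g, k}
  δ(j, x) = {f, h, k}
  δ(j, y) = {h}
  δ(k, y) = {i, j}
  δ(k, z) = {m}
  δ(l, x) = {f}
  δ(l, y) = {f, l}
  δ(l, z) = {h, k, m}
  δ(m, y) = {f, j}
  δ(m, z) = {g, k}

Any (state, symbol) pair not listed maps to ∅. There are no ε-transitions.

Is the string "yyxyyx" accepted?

No

Start in {f}.
Read 'y': f→∅; now ∅.
The set is empty and remains empty for the remaining 5 symbols.
The final set ∅ contains no accepting state.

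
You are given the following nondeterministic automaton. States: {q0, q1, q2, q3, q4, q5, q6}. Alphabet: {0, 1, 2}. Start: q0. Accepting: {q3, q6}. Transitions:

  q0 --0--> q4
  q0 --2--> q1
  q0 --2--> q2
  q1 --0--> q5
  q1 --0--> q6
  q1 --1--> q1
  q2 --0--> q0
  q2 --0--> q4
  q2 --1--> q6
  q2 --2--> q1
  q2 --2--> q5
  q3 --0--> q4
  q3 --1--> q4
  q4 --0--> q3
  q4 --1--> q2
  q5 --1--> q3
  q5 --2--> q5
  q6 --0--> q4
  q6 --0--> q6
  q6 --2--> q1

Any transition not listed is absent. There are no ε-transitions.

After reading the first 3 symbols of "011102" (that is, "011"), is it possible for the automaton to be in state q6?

Yes

Start in {q0}.
Read '0': q0→{q4}; now {q4}.
Read '1': q4→{q2}; now {q2}.
Read '1': q2→{q6}; now {q6}.
State q6 is in {q6}.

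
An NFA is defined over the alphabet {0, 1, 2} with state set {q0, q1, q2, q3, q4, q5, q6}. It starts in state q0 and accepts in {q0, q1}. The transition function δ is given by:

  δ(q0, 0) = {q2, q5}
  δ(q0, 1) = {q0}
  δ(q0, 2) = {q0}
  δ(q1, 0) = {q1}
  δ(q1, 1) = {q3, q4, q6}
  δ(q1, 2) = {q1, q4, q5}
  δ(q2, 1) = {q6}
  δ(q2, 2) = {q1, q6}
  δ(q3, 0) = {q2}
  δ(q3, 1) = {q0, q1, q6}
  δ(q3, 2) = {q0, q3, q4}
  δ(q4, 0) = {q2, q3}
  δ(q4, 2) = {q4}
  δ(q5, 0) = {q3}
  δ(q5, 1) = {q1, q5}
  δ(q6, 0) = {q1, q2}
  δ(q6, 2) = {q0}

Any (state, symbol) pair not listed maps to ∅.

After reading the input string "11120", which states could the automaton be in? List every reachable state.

{q2, q5}

Start in {q0}.
Read '1': q0→{q0}; now {q0}.
Read '1': q0→{q0}; now {q0}.
Read '1': q0→{q0}; now {q0}.
Read '2': q0→{q0}; now {q0}.
Read '0': q0→{q2, q5}; now {q2, q5}.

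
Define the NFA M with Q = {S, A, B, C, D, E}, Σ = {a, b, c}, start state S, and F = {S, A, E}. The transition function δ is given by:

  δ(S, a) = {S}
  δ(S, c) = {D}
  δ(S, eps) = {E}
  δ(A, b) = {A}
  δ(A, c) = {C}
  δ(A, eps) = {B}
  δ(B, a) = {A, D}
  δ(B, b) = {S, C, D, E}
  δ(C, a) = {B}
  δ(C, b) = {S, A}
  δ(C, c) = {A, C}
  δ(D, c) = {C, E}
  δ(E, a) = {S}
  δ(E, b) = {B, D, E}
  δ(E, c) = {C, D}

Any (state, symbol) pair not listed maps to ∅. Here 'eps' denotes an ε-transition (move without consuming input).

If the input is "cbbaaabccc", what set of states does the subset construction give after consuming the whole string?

Start: ε-closure({S}) = {S, E}.
Read 'c': S→{D}, E→{C, D}; now {C, D}.
Read 'b': C→{S, A}, D→∅; union {S, A}; ε-closure = {S, A, B, E}.
Read 'b': S→∅, A→{A}, B→{S, C, D, E}, E→{B, D, E}; now {S, A, B, C, D, E}.
Read 'a': S→{S}, A→∅, B→{A, D}, C→{B}, D→∅, E→{S}; union {S, A, B, D}; ε-closure = {S, A, B, D, E}.
Read 'a': S→{S}, A→∅, B→{A, D}, D→∅, E→{S}; union {S, A, D}; ε-closure = {S, A, B, D, E}.
Read 'a': S→{S}, A→∅, B→{A, D}, D→∅, E→{S}; union {S, A, D}; ε-closure = {S, A, B, D, E}.
Read 'b': S→∅, A→{A}, B→{S, C, D, E}, D→∅, E→{B, D, E}; now {S, A, B, C, D, E}.
Read 'c': S→{D}, A→{C}, B→∅, C→{A, C}, D→{C, E}, E→{C, D}; union {A, C, D, E}; ε-closure = {A, B, C, D, E}.
Read 'c': A→{C}, B→∅, C→{A, C}, D→{C, E}, E→{C, D}; union {A, C, D, E}; ε-closure = {A, B, C, D, E}.
Read 'c': A→{C}, B→∅, C→{A, C}, D→{C, E}, E→{C, D}; union {A, C, D, E}; ε-closure = {A, B, C, D, E}.

{A, B, C, D, E}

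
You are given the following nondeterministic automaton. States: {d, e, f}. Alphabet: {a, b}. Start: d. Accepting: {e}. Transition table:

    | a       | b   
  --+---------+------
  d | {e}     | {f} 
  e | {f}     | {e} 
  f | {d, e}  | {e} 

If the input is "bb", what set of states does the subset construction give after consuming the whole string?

{e}

Start in {d}.
Read 'b': d→{f}; now {f}.
Read 'b': f→{e}; now {e}.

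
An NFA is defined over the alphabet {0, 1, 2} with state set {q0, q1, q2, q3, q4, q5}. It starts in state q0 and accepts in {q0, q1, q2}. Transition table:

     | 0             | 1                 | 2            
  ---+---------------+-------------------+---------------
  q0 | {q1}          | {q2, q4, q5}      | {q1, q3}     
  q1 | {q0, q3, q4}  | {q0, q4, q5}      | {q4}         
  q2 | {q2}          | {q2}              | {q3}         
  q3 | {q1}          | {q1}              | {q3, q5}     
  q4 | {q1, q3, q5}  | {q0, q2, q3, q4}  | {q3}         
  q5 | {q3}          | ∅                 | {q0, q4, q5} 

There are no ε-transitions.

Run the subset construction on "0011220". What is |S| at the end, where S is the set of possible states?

Start in {q0}.
Read '0': {q0} → {q1}.
Read '0': {q1} → {q0, q3, q4}.
Read '1': {q0, q3, q4} → {q0, q1, q2, q3, q4, q5}.
Read '1': {q0, q1, q2, q3, q4, q5} → {q0, q1, q2, q3, q4, q5}.
Read '2': {q0, q1, q2, q3, q4, q5} → {q0, q1, q3, q4, q5}.
Read '2': {q0, q1, q3, q4, q5} → {q0, q1, q3, q4, q5}.
Read '0': {q0, q1, q3, q4, q5} → {q0, q1, q3, q4, q5}.
That set has 5 states.

5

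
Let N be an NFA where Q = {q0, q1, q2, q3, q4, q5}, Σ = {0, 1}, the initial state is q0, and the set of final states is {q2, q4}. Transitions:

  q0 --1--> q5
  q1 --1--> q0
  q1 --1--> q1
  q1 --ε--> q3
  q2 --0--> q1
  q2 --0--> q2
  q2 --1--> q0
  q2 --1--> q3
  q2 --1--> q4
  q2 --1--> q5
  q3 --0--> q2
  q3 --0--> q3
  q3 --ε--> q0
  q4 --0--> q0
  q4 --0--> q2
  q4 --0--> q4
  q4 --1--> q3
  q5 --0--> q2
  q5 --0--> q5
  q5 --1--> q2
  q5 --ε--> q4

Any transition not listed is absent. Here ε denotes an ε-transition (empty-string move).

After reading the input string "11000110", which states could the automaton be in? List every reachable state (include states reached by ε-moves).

Start in {q0}.
Read '1': {q0} → {q4, q5}.
Read '1': {q4, q5} → {q0, q2, q3}.
Read '0': {q0, q2, q3} → {q0, q1, q2, q3}.
Read '0': {q0, q1, q2, q3} → {q0, q1, q2, q3}.
Read '0': {q0, q1, q2, q3} → {q0, q1, q2, q3}.
Read '1': {q0, q1, q2, q3} → {q0, q1, q3, q4, q5}.
Read '1': {q0, q1, q3, q4, q5} → {q0, q1, q2, q3, q4, q5}.
Read '0': {q0, q1, q2, q3, q4, q5} → {q0, q1, q2, q3, q4, q5}.

{q0, q1, q2, q3, q4, q5}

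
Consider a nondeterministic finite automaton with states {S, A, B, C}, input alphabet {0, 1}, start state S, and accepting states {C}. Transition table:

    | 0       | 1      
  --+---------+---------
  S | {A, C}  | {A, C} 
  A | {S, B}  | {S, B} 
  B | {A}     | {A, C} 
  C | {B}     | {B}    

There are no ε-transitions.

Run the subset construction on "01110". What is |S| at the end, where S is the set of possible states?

Start in {S}.
Read '0': S→{A, C}; now {A, C}.
Read '1': A→{S, B}, C→{B}; now {S, B}.
Read '1': S→{A, C}, B→{A, C}; now {A, C}.
Read '1': A→{S, B}, C→{B}; now {S, B}.
Read '0': S→{A, C}, B→{A}; now {A, C}.
That set has 2 states.

2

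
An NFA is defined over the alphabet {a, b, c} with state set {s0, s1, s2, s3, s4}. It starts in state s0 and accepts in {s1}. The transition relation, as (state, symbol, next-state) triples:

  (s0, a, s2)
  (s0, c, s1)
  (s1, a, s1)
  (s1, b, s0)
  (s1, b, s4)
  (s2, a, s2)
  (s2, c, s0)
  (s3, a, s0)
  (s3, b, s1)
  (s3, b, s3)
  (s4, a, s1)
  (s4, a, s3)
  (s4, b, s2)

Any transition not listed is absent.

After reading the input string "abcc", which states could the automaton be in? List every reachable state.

∅

Start in {s0}.
Read 'a': {s0} → {s2}.
Read 'b': {s2} → ∅.
The set is empty and remains empty for the remaining 2 symbols.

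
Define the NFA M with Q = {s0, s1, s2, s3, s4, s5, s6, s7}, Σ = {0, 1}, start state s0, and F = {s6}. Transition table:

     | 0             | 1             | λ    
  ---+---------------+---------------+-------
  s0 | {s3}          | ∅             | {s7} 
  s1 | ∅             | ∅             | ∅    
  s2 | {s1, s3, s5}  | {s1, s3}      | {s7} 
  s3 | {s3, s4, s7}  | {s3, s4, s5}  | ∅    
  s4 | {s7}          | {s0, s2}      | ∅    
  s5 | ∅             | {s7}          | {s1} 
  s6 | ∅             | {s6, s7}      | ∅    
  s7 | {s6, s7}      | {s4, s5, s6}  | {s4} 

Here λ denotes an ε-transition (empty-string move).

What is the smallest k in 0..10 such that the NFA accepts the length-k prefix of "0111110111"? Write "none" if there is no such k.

1

Start: ε-closure({s0}) = {s0, s4, s7}.
Read '0': {s0, s4, s7} → {s3, s4, s6, s7}.
None of the earlier sets intersect F, but {s3, s4, s6, s7} does.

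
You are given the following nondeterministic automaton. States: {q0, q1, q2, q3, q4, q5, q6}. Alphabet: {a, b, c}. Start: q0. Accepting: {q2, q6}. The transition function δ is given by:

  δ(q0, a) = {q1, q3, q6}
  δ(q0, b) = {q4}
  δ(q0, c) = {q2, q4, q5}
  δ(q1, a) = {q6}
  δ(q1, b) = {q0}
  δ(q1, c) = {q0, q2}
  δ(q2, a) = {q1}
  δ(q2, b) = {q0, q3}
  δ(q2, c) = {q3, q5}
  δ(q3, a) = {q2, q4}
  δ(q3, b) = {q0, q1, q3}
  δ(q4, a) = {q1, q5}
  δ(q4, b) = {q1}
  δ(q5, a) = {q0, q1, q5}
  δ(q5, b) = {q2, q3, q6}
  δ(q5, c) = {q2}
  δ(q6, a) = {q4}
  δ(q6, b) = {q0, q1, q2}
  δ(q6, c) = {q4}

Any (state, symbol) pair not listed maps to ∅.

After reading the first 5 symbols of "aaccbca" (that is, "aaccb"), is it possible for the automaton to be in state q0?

Yes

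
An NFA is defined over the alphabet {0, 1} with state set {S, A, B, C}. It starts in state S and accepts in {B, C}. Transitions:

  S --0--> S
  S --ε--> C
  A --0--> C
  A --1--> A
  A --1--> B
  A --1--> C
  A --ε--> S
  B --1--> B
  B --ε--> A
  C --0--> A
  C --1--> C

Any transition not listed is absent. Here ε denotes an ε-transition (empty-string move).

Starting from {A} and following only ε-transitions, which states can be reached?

{S, A, C}

Begin with {A}.
ε-move A → S; add S.
ε-move S → C; add C.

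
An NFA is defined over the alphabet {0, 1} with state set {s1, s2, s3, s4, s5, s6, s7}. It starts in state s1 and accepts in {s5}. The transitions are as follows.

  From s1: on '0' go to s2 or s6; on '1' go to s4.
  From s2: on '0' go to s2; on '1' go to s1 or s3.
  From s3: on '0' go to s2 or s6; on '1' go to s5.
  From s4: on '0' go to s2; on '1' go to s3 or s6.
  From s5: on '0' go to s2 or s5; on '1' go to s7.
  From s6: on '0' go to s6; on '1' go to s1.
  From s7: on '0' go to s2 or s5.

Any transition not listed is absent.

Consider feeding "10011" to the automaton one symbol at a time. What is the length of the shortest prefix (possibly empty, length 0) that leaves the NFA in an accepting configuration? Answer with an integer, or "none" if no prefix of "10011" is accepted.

5

Start in {s1}.
Read '1': {s1} → {s4}.
Read '0': {s4} → {s2}.
Read '0': {s2} → {s2}.
Read '1': {s2} → {s1, s3}.
Read '1': {s1, s3} → {s4, s5}.
None of the earlier sets intersect F, but {s4, s5} does.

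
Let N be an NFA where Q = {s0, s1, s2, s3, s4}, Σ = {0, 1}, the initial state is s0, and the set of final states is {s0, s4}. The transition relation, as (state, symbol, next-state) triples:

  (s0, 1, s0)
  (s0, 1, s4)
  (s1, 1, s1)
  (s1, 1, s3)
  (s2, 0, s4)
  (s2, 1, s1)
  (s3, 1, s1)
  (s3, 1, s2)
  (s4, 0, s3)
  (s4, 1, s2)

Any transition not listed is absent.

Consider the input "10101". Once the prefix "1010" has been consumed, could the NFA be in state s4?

Yes

Start in {s0}.
Read '1': s0→{s0, s4}; now {s0, s4}.
Read '0': s0→∅, s4→{s3}; now {s3}.
Read '1': s3→{s1, s2}; now {s1, s2}.
Read '0': s1→∅, s2→{s4}; now {s4}.
State s4 is in {s4}.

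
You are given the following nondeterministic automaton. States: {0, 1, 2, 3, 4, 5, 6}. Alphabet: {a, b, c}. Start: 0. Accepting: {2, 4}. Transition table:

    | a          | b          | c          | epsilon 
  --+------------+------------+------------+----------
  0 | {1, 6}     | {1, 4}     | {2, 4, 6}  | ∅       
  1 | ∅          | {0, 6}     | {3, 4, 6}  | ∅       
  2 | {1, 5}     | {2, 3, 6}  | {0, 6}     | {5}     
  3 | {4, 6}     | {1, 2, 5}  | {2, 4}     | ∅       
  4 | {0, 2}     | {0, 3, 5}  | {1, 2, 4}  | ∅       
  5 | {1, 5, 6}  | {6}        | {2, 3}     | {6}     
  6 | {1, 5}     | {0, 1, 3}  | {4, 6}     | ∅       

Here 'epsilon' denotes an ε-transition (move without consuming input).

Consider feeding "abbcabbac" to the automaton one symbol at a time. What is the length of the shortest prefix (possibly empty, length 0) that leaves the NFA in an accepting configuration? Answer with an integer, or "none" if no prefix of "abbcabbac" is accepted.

3

Start in {0}.
Read 'a': {0} → {1, 6}.
Read 'b': {1, 6} → {0, 1, 3, 6}.
Read 'b': {0, 1, 3, 6} → {0, 1, 2, 3, 4, 5, 6}.
None of the earlier sets intersect F, but {0, 1, 2, 3, 4, 5, 6} does.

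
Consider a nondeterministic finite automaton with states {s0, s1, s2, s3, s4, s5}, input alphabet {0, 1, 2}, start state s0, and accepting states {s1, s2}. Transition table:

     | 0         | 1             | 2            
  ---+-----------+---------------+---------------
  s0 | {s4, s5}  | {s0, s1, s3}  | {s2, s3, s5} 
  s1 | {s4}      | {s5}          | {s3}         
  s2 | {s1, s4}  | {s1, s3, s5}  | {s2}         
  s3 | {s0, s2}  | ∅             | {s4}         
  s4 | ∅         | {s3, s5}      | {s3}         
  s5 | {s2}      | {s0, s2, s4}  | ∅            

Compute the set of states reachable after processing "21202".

{s2, s3, s5}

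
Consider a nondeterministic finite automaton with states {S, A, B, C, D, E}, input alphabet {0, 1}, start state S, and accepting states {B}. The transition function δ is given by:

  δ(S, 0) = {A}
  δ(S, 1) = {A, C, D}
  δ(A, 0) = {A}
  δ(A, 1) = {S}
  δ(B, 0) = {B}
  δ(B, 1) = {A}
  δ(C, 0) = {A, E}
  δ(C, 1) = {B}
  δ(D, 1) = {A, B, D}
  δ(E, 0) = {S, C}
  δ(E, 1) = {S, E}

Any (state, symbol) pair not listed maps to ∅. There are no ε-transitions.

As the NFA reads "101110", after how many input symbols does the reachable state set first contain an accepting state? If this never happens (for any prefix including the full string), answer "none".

Start in {S}.
Read '1': S→{A, C, D}; now {A, C, D}.
Read '0': A→{A}, C→{A, E}, D→∅; now {A, E}.
Read '1': A→{S}, E→{S, E}; now {S, E}.
Read '1': S→{A, C, D}, E→{S, E}; now {S, A, C, D, E}.
Read '1': S→{A, C, D}, A→{S}, C→{B}, D→{A, B, D}, E→{S, E}; now {S, A, B, C, D, E}.
None of the earlier sets intersect F, but {S, A, B, C, D, E} does.

5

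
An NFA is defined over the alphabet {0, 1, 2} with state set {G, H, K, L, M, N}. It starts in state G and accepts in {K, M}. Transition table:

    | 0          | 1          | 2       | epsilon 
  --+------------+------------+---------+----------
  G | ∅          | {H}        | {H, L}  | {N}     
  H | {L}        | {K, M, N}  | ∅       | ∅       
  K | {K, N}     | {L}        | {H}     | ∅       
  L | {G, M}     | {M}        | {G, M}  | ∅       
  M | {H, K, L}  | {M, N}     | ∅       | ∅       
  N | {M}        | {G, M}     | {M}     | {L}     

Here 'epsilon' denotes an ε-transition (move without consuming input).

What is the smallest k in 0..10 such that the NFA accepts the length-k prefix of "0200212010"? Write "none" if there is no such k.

Start: ε-closure({G}) = {G, L, N}.
Read '0': G→∅, L→{G, M}, N→{M}; union {G, M}; ε-closure = {G, L, M, N}.
None of the earlier sets intersect F, but {G, L, M, N} does.

1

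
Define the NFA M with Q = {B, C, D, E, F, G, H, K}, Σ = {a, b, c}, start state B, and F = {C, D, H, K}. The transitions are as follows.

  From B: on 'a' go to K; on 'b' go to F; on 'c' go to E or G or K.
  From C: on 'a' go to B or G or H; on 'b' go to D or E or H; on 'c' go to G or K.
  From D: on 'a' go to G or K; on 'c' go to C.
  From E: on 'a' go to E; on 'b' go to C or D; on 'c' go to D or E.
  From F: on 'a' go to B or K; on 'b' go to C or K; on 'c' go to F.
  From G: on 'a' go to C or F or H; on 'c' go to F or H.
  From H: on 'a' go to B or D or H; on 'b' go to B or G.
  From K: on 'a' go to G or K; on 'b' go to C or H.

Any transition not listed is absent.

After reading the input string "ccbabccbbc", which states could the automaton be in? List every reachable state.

Start in {B}.
Read 'c': B→{E, G, K}; now {E, G, K}.
Read 'c': E→{D, E}, G→{F, H}, K→∅; now {D, E, F, H}.
Read 'b': D→∅, E→{C, D}, F→{C, K}, H→{B, G}; now {B, C, D, G, K}.
Read 'a': B→{K}, C→{B, G, H}, D→{G, K}, G→{C, F, H}, K→{G, K}; now {B, C, F, G, H, K}.
Read 'b': B→{F}, C→{D, E, H}, F→{C, K}, G→∅, H→{B, G}, K→{C, H}; now {B, C, D, E, F, G, H, K}.
Read 'c': B→{E, G, K}, C→{G, K}, D→{C}, E→{D, E}, F→{F}, G→{F, H}, H→∅, K→∅; now {C, D, E, F, G, H, K}.
Read 'c': C→{G, K}, D→{C}, E→{D, E}, F→{F}, G→{F, H}, H→∅, K→∅; now {C, D, E, F, G, H, K}.
Read 'b': C→{D, E, H}, D→∅, E→{C, D}, F→{C, K}, G→∅, H→{B, G}, K→{C, H}; now {B, C, D, E, G, H, K}.
Read 'b': B→{F}, C→{D, E, H}, D→∅, E→{C, D}, G→∅, H→{B, G}, K→{C, H}; now {B, C, D, E, F, G, H}.
Read 'c': B→{E, G, K}, C→{G, K}, D→{C}, E→{D, E}, F→{F}, G→{F, H}, H→∅; now {C, D, E, F, G, H, K}.

{C, D, E, F, G, H, K}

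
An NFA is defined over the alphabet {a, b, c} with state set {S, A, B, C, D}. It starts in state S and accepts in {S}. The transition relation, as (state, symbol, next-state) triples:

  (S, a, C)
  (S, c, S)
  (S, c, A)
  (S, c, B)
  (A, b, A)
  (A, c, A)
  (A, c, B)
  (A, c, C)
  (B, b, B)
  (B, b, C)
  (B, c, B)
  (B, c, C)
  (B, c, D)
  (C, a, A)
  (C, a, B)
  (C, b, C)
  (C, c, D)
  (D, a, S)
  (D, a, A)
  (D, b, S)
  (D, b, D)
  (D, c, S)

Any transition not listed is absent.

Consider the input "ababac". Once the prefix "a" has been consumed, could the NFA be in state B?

No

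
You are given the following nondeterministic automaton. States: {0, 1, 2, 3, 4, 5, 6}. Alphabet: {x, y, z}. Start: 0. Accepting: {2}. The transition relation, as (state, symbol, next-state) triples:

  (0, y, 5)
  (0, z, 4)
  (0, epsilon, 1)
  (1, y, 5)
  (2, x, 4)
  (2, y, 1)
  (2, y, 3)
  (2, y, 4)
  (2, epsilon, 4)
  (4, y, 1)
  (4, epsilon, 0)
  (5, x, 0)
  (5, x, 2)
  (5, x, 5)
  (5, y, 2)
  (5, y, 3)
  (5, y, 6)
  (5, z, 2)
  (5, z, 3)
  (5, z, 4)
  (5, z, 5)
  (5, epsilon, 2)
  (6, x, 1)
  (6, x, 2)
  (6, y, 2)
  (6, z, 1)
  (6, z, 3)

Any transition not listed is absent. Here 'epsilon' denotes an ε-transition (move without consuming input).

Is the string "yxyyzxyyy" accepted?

Start: ε-closure({0}) = {0, 1}.
Read 'y': 0→{5}, 1→{5}; union {5}; ε-closure = {0, 1, 2, 4, 5}.
Read 'x': 0→∅, 1→∅, 2→{4}, 4→∅, 5→{0, 2, 5}; union {0, 2, 4, 5}; ε-closure = {0, 1, 2, 4, 5}.
Read 'y': 0→{5}, 1→{5}, 2→{1, 3, 4}, 4→{1}, 5→{2, 3, 6}; union {1, 2, 3, 4, 5, 6}; ε-closure = {0, 1, 2, 3, 4, 5, 6}.
Read 'y': 0→{5}, 1→{5}, 2→{1, 3, 4}, 3→∅, 4→{1}, 5→{2, 3, 6}, 6→{2}; union {1, 2, 3, 4, 5, 6}; ε-closure = {0, 1, 2, 3, 4, 5, 6}.
Read 'z': 0→{4}, 1→∅, 2→∅, 3→∅, 4→∅, 5→{2, 3, 4, 5}, 6→{1, 3}; union {1, 2, 3, 4, 5}; ε-closure = {0, 1, 2, 3, 4, 5}.
Read 'x': 0→∅, 1→∅, 2→{4}, 3→∅, 4→∅, 5→{0, 2, 5}; union {0, 2, 4, 5}; ε-closure = {0, 1, 2, 4, 5}.
Read 'y': 0→{5}, 1→{5}, 2→{1, 3, 4}, 4→{1}, 5→{2, 3, 6}; union {1, 2, 3, 4, 5, 6}; ε-closure = {0, 1, 2, 3, 4, 5, 6}.
Read 'y': 0→{5}, 1→{5}, 2→{1, 3, 4}, 3→∅, 4→{1}, 5→{2, 3, 6}, 6→{2}; union {1, 2, 3, 4, 5, 6}; ε-closure = {0, 1, 2, 3, 4, 5, 6}.
Read 'y': 0→{5}, 1→{5}, 2→{1, 3, 4}, 3→∅, 4→{1}, 5→{2, 3, 6}, 6→{2}; union {1, 2, 3, 4, 5, 6}; ε-closure = {0, 1, 2, 3, 4, 5, 6}.
The final set {0, 1, 2, 3, 4, 5, 6} contains the accepting state 2.

Yes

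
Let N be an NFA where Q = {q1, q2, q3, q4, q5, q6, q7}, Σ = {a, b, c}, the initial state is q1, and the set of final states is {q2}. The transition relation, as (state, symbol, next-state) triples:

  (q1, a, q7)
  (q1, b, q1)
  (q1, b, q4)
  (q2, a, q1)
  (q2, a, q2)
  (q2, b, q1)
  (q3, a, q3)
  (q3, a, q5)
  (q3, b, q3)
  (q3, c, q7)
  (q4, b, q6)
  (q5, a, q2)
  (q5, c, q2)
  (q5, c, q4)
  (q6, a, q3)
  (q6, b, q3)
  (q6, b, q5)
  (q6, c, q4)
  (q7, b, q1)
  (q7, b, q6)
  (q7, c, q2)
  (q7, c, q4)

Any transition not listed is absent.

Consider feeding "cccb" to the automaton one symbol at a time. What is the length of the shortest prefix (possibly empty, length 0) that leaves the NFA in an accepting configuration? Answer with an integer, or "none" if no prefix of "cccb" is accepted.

none

Start in {q1}.
Read 'c': q1→∅; now ∅.
The set is empty and remains empty for the remaining 3 symbols.
No reachable set along the way intersects F.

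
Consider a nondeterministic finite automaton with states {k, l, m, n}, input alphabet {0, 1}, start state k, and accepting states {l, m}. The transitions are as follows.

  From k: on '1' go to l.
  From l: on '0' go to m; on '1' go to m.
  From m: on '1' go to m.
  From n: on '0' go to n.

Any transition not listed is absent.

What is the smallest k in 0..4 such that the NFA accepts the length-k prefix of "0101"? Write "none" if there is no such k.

Start in {k}.
Read '0': k→∅; now ∅.
The set is empty and remains empty for the remaining 3 symbols.
No reachable set along the way intersects F.

none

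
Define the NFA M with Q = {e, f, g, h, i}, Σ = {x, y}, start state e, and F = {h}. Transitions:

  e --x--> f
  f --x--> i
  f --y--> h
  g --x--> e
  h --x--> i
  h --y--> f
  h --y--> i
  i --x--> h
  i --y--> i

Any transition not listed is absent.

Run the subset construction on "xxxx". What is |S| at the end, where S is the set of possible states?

Start in {e}.
Read 'x': {e} → {f}.
Read 'x': {f} → {i}.
Read 'x': {i} → {h}.
Read 'x': {h} → {i}.
That set has 1 state.

1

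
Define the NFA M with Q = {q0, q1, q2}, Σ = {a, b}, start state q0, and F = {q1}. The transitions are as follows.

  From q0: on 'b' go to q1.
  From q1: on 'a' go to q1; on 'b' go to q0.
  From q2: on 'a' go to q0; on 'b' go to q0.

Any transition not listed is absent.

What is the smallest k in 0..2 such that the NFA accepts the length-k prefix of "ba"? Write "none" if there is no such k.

Start in {q0}.
Read 'b': q0→{q1}; now {q1}.
None of the earlier sets intersect F, but {q1} does.

1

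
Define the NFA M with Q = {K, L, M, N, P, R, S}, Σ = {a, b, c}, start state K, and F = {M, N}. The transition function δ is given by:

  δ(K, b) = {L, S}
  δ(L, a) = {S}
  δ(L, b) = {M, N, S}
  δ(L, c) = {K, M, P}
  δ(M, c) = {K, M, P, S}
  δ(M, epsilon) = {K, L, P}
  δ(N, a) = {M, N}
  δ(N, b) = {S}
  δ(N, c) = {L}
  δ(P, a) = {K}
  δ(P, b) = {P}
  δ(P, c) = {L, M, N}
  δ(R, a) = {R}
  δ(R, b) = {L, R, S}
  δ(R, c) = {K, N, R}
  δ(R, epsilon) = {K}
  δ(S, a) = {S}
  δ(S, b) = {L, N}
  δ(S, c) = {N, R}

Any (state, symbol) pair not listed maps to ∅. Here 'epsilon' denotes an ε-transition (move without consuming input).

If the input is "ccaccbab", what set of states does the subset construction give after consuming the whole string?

∅

Start in {K}.
Read 'c': {K} → ∅.
The set is empty and remains empty for the remaining 7 symbols.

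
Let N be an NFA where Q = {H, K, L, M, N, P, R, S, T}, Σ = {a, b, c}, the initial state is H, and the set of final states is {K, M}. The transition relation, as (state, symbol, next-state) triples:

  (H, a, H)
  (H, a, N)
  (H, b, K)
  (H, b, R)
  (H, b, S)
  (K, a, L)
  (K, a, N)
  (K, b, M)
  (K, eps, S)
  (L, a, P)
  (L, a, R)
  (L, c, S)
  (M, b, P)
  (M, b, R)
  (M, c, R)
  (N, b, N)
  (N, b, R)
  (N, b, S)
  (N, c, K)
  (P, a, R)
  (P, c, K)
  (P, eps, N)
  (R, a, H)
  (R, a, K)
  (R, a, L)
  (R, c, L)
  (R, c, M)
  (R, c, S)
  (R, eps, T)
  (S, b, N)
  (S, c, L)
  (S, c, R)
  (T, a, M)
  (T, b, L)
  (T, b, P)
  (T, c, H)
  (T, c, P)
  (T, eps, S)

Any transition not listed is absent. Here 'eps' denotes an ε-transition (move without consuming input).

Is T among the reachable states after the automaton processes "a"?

No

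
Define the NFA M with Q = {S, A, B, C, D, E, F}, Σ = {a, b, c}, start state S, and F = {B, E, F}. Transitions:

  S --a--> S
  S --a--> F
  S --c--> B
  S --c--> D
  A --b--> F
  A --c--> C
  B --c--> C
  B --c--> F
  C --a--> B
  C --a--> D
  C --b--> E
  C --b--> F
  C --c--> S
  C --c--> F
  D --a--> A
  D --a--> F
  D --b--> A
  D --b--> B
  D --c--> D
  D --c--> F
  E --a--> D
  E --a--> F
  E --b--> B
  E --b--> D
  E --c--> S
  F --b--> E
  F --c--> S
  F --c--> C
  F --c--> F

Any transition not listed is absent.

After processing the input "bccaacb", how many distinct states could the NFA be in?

0

Start in {S}.
Read 'b': S→∅; now ∅.
The set is empty and remains empty for the remaining 6 symbols.
That set has 0 states.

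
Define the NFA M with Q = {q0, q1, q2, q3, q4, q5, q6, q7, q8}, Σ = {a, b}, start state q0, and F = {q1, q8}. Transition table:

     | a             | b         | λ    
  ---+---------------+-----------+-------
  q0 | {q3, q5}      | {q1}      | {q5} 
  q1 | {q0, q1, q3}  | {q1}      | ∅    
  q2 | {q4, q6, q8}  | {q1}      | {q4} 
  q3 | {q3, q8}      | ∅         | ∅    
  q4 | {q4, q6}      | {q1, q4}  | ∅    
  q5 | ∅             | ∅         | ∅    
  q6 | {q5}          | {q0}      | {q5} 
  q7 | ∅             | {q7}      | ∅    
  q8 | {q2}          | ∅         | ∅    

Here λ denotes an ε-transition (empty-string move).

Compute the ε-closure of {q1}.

{q1}

Begin with {q1}.
No ε-moves leave this set, so the closure equals the set itself.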